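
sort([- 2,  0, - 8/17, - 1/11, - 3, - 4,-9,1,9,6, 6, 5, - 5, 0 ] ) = [- 9 ,-5 ,  -  4, - 3, -2 , - 8/17,  -  1/11, 0,0,1,5, 6,6, 9] 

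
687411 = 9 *76379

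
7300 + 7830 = 15130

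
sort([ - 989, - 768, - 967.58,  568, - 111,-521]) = [  -  989, - 967.58, - 768, - 521, - 111, 568 ] 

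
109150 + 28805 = 137955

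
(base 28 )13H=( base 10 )885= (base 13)531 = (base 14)473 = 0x375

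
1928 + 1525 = 3453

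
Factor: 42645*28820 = 1229028900 = 2^2 *3^1* 5^2*11^1*131^1*2843^1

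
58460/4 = 14615 = 14615.00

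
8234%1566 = 404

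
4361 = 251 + 4110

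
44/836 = 1/19 =0.05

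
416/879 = 416/879 =0.47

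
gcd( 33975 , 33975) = 33975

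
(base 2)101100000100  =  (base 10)2820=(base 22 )5i4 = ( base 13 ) 138c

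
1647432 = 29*56808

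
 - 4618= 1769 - 6387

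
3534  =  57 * 62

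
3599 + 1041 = 4640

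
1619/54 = 29 + 53/54 = 29.98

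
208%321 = 208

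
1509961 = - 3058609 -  - 4568570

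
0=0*9359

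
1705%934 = 771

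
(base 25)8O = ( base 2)11100000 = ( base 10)224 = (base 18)C8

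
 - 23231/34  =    -  23231/34 = - 683.26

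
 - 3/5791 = -3/5791 = - 0.00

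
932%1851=932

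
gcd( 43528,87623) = 1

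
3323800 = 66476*50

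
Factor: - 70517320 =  - 2^3*5^1*1762933^1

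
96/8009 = 96/8009 = 0.01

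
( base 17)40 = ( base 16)44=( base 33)22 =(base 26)2G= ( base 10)68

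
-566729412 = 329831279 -896560691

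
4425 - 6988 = -2563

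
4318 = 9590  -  5272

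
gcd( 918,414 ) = 18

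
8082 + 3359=11441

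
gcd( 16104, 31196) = 44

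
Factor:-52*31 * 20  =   - 32240 = -2^4 * 5^1 * 13^1 * 31^1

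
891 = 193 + 698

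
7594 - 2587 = 5007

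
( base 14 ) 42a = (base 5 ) 11242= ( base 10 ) 822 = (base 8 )1466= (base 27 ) 13c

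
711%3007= 711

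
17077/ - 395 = - 44 + 303/395 =- 43.23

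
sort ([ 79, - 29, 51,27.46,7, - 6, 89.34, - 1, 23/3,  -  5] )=[ - 29 , - 6,  -  5, - 1, 7, 23/3,27.46 , 51 , 79, 89.34 ] 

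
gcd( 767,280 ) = 1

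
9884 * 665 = 6572860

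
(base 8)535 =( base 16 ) 15D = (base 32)at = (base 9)427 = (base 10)349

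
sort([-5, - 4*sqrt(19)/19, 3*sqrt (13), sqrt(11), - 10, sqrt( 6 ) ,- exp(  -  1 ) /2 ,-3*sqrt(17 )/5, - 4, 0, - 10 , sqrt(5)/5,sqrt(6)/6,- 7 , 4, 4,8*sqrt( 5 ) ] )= [  -  10, - 10, - 7, - 5, - 4,- 3 * sqrt ( 17)/5,-4*sqrt(19)/19,- exp( - 1)/2, 0,  sqrt(6)/6, sqrt(5)/5, sqrt (6), sqrt(11), 4, 4,3*sqrt( 13 ),8*sqrt(5)]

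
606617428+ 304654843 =911272271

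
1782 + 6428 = 8210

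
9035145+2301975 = 11337120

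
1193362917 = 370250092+823112825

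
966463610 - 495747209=470716401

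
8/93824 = 1/11728=0.00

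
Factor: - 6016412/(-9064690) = 3008206/4532345  =  2^1*5^(- 1 )*41^( -1)*22109^( - 1)*1504103^1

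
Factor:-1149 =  - 3^1*383^1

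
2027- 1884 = 143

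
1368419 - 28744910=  - 27376491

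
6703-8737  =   - 2034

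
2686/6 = 1343/3 = 447.67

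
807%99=15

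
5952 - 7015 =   -  1063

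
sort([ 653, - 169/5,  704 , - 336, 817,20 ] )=[ - 336, - 169/5,20, 653 , 704, 817 ] 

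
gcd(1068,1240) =4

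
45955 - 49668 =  - 3713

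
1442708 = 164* 8797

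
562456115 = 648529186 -86073071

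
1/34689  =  1/34689 = 0.00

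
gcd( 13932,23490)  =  162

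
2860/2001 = 1 + 859/2001 = 1.43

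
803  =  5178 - 4375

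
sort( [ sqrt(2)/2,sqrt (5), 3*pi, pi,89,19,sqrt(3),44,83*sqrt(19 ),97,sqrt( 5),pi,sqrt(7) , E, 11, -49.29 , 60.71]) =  [ - 49.29,sqrt(2 )/2,sqrt ( 3),sqrt( 5),sqrt( 5), sqrt(7), E,pi,pi,3*pi,11,19, 44, 60.71, 89, 97  ,  83*sqrt (19) ] 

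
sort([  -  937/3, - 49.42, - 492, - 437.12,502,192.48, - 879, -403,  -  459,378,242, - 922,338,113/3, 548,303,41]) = [ - 922, - 879,-492, - 459, - 437.12,-403, - 937/3 , - 49.42, 113/3,41, 192.48, 242 , 303, 338,378, 502, 548]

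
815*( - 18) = -14670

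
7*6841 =47887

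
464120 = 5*92824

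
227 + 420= 647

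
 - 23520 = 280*( - 84)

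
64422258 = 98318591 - 33896333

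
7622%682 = 120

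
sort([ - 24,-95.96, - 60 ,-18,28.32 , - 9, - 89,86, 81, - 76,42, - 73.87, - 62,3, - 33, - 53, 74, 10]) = [ - 95.96, - 89, - 76,  -  73.87, - 62,-60,-53  , - 33, - 24, - 18, - 9,3,10,  28.32, 42,74,81,86]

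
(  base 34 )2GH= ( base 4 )230321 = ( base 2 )101100111001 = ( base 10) 2873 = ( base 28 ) 3ih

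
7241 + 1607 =8848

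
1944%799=346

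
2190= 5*438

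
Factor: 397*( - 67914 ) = -26961858 = - 2^1*3^2 *7^3*11^1*397^1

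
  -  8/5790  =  -4/2895  =  -0.00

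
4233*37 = 156621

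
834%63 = 15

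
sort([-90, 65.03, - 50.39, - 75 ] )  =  [  -  90, - 75, - 50.39,65.03 ] 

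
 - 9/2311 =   -  1 + 2302/2311 = - 0.00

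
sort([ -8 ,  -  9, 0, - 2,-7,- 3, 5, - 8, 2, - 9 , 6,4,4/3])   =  [ - 9,-9, - 8 , - 8,- 7,-3, - 2,  0, 4/3, 2,4,5, 6]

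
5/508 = 5/508 =0.01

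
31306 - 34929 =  - 3623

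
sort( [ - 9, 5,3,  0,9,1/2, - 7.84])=[ - 9, - 7.84, 0,1/2, 3,5, 9]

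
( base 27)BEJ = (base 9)12481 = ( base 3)102112201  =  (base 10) 8416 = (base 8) 20340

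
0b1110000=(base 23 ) 4k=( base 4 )1300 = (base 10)112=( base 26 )48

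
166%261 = 166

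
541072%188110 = 164852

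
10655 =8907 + 1748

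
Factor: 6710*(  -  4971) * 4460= - 2^3*3^1*5^2*11^1*61^1 * 223^1*1657^1 = - 148765128600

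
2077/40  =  51+37/40 = 51.92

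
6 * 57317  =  343902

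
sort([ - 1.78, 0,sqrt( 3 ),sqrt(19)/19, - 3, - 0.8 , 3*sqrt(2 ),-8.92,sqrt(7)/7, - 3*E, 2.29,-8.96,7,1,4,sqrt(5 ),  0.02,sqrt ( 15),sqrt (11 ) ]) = [ - 8.96, - 8.92, - 3 * E,-3, - 1.78, - 0.8,0 , 0.02, sqrt(19 )/19,sqrt (7)/7, 1,sqrt(3),  sqrt(5 ),2.29, sqrt( 11), sqrt(15 )  ,  4,3 * sqrt ( 2 ) , 7]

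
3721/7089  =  3721/7089 =0.52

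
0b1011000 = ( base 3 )10021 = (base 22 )40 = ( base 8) 130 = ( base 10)88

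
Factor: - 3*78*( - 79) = 18486 = 2^1 * 3^2*13^1*79^1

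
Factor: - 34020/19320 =  -  2^( - 1) * 3^4*23^(- 1 ) = -81/46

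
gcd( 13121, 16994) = 1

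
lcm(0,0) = 0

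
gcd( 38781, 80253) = 9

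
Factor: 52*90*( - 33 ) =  - 154440  =  - 2^3*3^3*5^1*11^1*13^1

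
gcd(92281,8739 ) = 1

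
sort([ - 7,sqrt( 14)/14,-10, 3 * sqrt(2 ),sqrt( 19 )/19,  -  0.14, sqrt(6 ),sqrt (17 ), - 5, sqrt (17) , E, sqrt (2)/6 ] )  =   [  -  10, - 7, - 5, - 0.14, sqrt( 19) /19, sqrt( 2) /6, sqrt( 14 ) /14, sqrt( 6 ), E,sqrt( 17 ), sqrt(17),  3*sqrt (2 )]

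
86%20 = 6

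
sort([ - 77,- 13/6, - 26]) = [ - 77,-26, - 13/6] 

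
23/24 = 23/24 = 0.96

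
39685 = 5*7937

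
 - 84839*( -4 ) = 339356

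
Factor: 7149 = 3^1*2383^1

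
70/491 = 70/491 = 0.14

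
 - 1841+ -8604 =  - 10445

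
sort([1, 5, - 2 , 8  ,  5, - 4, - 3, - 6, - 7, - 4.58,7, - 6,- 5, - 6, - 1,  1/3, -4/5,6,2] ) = [  -  7, - 6, - 6, - 6, - 5, - 4.58, - 4,  -  3, - 2, - 1, - 4/5,1/3,1,2, 5 , 5,6,  7,8] 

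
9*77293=695637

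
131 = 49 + 82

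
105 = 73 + 32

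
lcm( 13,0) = 0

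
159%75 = 9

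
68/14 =4 + 6/7 = 4.86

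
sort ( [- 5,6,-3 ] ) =[ - 5, - 3, 6]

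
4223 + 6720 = 10943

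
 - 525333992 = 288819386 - 814153378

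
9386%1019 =215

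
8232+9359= 17591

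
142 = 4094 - 3952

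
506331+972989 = 1479320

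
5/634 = 5/634 =0.01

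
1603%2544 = 1603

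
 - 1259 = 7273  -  8532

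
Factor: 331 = 331^1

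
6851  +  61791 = 68642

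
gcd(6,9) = 3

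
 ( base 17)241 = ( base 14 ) 343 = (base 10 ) 647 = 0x287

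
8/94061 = 8/94061 = 0.00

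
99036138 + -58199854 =40836284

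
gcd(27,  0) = 27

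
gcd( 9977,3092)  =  1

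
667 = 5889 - 5222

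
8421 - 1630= 6791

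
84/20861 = 84/20861 = 0.00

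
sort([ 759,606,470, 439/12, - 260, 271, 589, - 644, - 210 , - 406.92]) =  [ - 644 , - 406.92,-260, - 210, 439/12,271,470, 589, 606,759 ]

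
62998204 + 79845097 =142843301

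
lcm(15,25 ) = 75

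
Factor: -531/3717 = -1/7 = - 7^ (  -  1 ) 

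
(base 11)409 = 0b111101101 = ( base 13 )2bc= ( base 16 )1ED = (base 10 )493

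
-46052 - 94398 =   -  140450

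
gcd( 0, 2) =2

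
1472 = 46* 32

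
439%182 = 75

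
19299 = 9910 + 9389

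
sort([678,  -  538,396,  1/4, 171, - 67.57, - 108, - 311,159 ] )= [ - 538,  -  311, -108, - 67.57, 1/4,159,171, 396, 678]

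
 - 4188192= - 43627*96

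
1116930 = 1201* 930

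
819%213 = 180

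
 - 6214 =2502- 8716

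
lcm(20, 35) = 140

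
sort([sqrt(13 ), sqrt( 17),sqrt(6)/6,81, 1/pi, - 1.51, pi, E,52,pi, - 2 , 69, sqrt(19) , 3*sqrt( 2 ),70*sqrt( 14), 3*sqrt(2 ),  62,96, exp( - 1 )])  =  [ - 2,-1.51, 1/pi , exp (-1 ), sqrt(6)/6, E,pi, pi, sqrt(13 ),sqrt(17 ), 3 * sqrt( 2), 3*sqrt ( 2 ),sqrt( 19 ), 52,62, 69, 81, 96, 70 * sqrt( 14)]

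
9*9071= 81639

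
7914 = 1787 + 6127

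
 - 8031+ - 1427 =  - 9458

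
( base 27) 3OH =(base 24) 4mk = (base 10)2852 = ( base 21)69h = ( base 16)B24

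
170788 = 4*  42697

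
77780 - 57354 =20426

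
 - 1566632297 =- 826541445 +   -  740090852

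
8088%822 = 690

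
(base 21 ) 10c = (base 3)121210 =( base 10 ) 453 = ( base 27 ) gl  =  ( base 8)705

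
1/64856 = 1/64856 =0.00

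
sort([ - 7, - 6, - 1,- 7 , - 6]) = [ - 7,-7, - 6 , - 6, -1]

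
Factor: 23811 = 3^1*7937^1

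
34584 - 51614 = - 17030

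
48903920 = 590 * 82888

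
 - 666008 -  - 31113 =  - 634895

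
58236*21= 1222956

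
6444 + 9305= 15749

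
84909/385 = 7719/35 = 220.54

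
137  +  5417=5554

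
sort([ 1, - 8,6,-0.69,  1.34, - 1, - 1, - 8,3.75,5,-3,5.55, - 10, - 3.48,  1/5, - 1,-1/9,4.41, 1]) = [ - 10, - 8, - 8,  -  3.48, - 3, - 1, - 1, - 1, - 0.69, - 1/9, 1/5, 1,1 , 1.34, 3.75, 4.41,5,5.55,6 ] 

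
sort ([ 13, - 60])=[ - 60,13 ]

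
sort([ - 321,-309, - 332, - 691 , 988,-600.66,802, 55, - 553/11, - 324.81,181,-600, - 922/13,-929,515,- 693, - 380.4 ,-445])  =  [  -  929, - 693, - 691,-600.66,  -  600, - 445, - 380.4, -332,- 324.81,  -  321,  -  309, - 922/13,- 553/11, 55,181, 515,802,988]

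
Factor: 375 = 3^1 * 5^3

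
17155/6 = 17155/6 = 2859.17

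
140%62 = 16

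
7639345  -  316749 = 7322596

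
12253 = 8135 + 4118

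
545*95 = 51775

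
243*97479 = 23687397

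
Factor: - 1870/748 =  - 2^( - 1)*5^1 = - 5/2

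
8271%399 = 291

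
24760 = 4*6190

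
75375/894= 84 + 93/298 = 84.31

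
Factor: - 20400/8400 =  - 17/7 = - 7^ ( - 1 )*17^1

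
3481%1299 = 883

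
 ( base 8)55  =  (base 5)140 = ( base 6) 113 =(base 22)21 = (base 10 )45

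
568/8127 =568/8127 = 0.07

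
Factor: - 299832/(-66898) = 372/83  =  2^2*3^1*31^1*83^( - 1) 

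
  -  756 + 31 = - 725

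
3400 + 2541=5941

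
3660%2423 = 1237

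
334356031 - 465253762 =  - 130897731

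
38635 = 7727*5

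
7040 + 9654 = 16694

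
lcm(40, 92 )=920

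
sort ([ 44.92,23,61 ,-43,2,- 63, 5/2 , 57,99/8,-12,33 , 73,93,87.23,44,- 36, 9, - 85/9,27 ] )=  [ - 63 , - 43, - 36, - 12, - 85/9,2 , 5/2, 9, 99/8,23 , 27,  33,44 , 44.92, 57,61, 73,87.23,  93 ]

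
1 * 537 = 537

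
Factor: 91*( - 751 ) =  -7^1 * 13^1  *  751^1 = -68341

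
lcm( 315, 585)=4095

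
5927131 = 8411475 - 2484344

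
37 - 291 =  - 254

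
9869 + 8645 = 18514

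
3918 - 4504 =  - 586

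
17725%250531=17725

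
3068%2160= 908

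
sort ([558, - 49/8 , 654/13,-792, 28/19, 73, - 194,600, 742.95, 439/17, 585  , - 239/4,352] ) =[-792,-194, - 239/4, - 49/8, 28/19, 439/17 , 654/13,73, 352,558, 585,  600,742.95 ]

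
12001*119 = 1428119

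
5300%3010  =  2290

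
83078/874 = 41539/437 = 95.05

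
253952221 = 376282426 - 122330205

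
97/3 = 97/3 = 32.33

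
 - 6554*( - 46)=301484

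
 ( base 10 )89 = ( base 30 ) 2t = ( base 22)41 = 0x59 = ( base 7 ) 155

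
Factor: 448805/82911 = 3^( - 1) * 5^1*7^1 * 29^( - 1 )*953^(-1) *12823^1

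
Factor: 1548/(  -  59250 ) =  - 2^1*3^1 * 5^(  -  3 )*43^1*79^( -1 ) = - 258/9875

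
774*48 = 37152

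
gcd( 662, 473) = 1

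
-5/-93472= 5/93472 = 0.00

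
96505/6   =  16084 + 1/6=16084.17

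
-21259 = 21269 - 42528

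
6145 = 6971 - 826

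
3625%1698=229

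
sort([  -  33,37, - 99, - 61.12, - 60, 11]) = [ - 99, - 61.12, - 60 , - 33,  11, 37]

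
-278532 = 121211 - 399743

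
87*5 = 435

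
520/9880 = 1/19 =0.05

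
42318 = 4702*9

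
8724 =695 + 8029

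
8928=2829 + 6099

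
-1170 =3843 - 5013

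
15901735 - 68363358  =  -52461623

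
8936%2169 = 260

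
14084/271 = 14084/271= 51.97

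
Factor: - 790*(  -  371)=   2^1*5^1 * 7^1*53^1 * 79^1= 293090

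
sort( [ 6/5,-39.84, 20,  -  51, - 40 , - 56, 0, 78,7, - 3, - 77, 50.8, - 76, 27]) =[-77, - 76, - 56, - 51,- 40, - 39.84, - 3, 0, 6/5,7,20,27, 50.8,78] 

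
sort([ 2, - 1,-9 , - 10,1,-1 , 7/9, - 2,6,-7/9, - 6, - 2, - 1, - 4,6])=[ - 10, - 9, - 6, - 4,-2, - 2, - 1, - 1, - 1, - 7/9,7/9,1, 2,6, 6]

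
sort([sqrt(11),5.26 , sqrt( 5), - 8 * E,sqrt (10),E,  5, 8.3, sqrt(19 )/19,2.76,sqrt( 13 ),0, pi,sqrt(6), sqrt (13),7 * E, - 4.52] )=[ - 8 * E, - 4.52,0,sqrt(19) /19,sqrt( 5 ), sqrt(6) , E,  2.76,pi,sqrt(10),sqrt(11),sqrt(13 ), sqrt( 13),5, 5.26 , 8.3, 7  *  E ]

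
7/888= 7/888 =0.01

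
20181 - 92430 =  - 72249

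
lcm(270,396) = 5940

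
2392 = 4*598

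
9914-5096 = 4818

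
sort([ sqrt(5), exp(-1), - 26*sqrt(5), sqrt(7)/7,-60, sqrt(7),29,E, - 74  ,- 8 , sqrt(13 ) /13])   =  [ - 74,-60,-26*sqrt(5 ), - 8, sqrt (13 ) /13,exp(-1 ) , sqrt( 7)/7,sqrt( 5),sqrt( 7),  E,  29 ] 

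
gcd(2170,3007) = 31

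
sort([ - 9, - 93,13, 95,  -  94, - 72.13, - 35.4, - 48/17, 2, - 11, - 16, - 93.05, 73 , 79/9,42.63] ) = [ - 94, - 93.05, - 93, - 72.13, - 35.4, - 16, - 11, - 9, - 48/17,2,79/9, 13,42.63, 73, 95 ] 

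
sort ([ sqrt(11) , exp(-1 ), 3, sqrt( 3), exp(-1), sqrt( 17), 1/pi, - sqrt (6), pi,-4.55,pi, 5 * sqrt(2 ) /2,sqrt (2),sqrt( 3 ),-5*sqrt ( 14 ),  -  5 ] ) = [ - 5 * sqrt(14), - 5, - 4.55, - sqrt (6),  1/pi, exp ( - 1 ), exp( - 1 ),sqrt(2 ),sqrt( 3), sqrt(3),3, pi,pi, sqrt(11),5*sqrt( 2 ) /2, sqrt ( 17 )]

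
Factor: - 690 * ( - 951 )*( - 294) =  - 2^2 * 3^3 * 5^1*7^2*23^1* 317^1 = - 192919860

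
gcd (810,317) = 1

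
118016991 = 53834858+64182133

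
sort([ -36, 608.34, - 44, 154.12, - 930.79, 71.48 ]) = [  -  930.79, - 44,-36, 71.48, 154.12, 608.34 ] 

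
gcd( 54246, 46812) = 6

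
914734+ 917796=1832530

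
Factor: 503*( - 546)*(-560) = 2^5*3^1*5^1*7^2 * 13^1* 503^1 = 153797280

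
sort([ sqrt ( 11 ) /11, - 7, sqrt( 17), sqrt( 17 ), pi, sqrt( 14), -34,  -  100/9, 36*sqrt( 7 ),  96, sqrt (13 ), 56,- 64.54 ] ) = [ - 64.54, - 34, - 100/9,-7,sqrt( 11 )/11, pi,sqrt (13 ),  sqrt( 14), sqrt( 17),sqrt( 17 ), 56, 36*sqrt( 7 ),96]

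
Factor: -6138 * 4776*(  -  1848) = 2^7*3^4*7^1 * 11^2*31^1*199^1=54174282624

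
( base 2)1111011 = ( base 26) 4j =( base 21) 5i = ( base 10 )123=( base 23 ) 58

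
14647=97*151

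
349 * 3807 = 1328643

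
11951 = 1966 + 9985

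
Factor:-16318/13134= - 3^( - 1 )*11^ ( - 1 )*41^1 = -41/33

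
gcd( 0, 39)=39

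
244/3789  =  244/3789 = 0.06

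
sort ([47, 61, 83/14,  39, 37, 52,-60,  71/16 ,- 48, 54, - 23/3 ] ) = [ -60 ,  -  48,  -  23/3,71/16 , 83/14,  37,39,47,  52,54, 61 ]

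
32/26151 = 32/26151= 0.00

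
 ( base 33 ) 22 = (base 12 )58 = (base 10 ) 68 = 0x44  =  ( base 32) 24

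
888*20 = 17760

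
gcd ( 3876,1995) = 57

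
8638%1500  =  1138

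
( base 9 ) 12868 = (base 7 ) 34310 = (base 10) 8729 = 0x2219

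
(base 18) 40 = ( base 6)200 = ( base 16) 48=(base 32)28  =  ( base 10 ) 72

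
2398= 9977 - 7579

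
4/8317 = 4/8317 = 0.00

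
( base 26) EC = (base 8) 570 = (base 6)1424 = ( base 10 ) 376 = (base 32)bo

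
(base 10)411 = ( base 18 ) 14F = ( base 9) 506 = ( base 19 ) 12C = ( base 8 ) 633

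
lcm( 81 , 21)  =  567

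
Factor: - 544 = -2^5*17^1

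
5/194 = 5/194 = 0.03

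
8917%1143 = 916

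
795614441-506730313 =288884128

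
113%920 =113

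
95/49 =95/49 = 1.94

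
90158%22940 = 21338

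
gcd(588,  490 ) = 98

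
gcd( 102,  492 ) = 6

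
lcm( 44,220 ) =220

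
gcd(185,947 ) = 1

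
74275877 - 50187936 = 24087941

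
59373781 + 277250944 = 336624725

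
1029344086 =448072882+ 581271204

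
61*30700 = 1872700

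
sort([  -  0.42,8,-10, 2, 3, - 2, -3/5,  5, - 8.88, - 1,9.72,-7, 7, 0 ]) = [ - 10,-8.88,-7,- 2,-1 ,- 3/5,  -  0.42,0,2,3 , 5 , 7,  8,9.72 ] 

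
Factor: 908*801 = 727308 = 2^2*3^2 * 89^1*227^1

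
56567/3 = 18855 + 2/3  =  18855.67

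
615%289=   37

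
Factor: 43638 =2^1*3^1*7^1*1039^1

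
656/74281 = 656/74281 = 0.01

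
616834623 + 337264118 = 954098741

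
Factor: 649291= 649291^1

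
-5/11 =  - 1 + 6/11 = -  0.45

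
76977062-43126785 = 33850277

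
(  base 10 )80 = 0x50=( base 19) 44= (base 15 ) 55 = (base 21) 3H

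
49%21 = 7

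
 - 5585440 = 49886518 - 55471958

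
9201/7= 1314  +  3/7  =  1314.43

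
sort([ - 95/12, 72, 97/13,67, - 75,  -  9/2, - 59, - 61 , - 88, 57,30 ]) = [-88, - 75, - 61, - 59,-95/12, - 9/2, 97/13,30,57, 67 , 72]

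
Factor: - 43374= - 2^1  *3^1*7229^1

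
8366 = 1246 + 7120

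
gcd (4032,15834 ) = 42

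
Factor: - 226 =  - 2^1*113^1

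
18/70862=9/35431 = 0.00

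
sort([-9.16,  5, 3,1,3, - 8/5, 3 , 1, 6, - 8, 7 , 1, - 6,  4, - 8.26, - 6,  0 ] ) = [ - 9.16, - 8.26, - 8, - 6, - 6, - 8/5, 0, 1,1,  1, 3, 3,3, 4, 5, 6, 7 ] 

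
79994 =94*851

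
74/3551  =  74/3551 = 0.02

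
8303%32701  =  8303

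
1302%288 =150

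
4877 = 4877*1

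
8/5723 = 8/5723 = 0.00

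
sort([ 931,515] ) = [515,931] 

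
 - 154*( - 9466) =1457764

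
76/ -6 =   -  38/3 = -12.67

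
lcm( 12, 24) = 24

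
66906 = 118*567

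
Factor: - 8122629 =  - 3^1 * 83^1*32621^1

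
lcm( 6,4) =12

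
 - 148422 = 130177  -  278599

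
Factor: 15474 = 2^1*3^1*2579^1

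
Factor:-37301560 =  - 2^3*5^1*19^1*49081^1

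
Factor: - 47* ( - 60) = 2^2 * 3^1* 5^1*47^1 = 2820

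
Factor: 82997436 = 2^2*3^1*6916453^1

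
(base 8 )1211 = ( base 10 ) 649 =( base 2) 1010001001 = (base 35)IJ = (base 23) 155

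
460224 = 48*9588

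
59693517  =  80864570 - 21171053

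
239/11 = 21 +8/11 = 21.73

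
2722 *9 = 24498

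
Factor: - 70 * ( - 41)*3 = 2^1*3^1*5^1*7^1*41^1 = 8610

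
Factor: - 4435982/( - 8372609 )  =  2^1*7^( - 1)*1196087^( - 1)*2217991^1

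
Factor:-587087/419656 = -2^( - 3 )*52457^(-1)*587087^1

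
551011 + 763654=1314665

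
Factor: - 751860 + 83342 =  - 668518 =-2^1*23^1*14533^1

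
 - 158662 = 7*( - 22666)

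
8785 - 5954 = 2831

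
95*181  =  17195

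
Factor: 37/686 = 2^(-1 )*7^ (-3)*37^1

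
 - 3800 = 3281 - 7081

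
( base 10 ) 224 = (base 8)340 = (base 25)8O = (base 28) 80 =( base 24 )98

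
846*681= 576126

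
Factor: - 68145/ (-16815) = 77/19 =7^1*11^1*19^(- 1) 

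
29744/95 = 29744/95 = 313.09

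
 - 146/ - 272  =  73/136 = 0.54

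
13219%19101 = 13219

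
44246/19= 44246/19 = 2328.74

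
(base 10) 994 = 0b1111100010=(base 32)v2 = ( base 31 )112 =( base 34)t8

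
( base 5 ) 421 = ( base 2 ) 1101111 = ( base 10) 111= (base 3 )11010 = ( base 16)6f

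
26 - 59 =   -  33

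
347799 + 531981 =879780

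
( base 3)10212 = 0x68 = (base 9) 125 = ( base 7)206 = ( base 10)104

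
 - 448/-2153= 448/2153 =0.21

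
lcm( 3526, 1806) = 74046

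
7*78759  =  551313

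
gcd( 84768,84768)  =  84768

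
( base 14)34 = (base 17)2C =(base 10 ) 46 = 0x2E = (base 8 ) 56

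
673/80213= 673/80213 = 0.01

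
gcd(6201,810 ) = 9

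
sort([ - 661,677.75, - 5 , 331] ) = [ - 661,-5, 331,  677.75]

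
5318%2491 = 336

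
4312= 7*616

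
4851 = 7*693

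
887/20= 44+7/20 = 44.35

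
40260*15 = 603900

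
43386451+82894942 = 126281393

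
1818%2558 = 1818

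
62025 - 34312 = 27713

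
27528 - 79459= -51931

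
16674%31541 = 16674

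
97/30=3+7/30 = 3.23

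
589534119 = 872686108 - 283151989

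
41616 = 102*408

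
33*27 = 891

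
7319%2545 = 2229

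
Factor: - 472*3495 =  - 2^3*3^1 * 5^1 * 59^1*233^1= - 1649640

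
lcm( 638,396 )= 11484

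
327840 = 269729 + 58111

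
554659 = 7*79237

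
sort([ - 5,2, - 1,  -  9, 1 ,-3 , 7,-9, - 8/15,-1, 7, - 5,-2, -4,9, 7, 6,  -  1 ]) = [ - 9,- 9, - 5, - 5,  -  4, - 3, - 2,  -  1,  -  1, - 1, - 8/15, 1, 2,6,7,7,7, 9 ] 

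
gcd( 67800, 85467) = 3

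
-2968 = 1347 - 4315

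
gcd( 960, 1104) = 48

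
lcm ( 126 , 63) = 126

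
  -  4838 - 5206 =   -  10044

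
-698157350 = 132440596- 830597946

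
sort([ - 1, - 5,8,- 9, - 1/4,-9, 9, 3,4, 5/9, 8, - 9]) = [ - 9,-9, - 9, - 5, - 1,-1/4, 5/9, 3, 4, 8, 8, 9 ]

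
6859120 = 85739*80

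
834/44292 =139/7382 = 0.02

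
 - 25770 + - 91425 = -117195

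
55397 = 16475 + 38922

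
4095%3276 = 819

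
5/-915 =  -1 + 182/183 = -0.01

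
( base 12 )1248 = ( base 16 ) 818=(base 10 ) 2072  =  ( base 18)672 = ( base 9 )2752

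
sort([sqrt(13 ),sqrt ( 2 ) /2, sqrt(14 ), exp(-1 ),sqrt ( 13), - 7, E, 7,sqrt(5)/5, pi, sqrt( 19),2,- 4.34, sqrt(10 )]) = [ - 7,  -  4.34, exp( - 1), sqrt( 5) /5, sqrt( 2)/2, 2,E,pi,sqrt( 10 ), sqrt( 13 ),sqrt( 13), sqrt (14 ),sqrt(19),  7] 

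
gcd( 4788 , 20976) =228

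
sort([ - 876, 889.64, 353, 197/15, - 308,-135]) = [ - 876, - 308,  -  135, 197/15, 353, 889.64] 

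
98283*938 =92189454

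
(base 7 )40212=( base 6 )112543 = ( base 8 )22757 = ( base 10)9711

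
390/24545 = 78/4909 = 0.02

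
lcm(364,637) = 2548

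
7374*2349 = 17321526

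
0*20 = 0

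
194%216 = 194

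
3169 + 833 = 4002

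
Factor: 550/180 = 55/18 =2^(- 1 ) * 3^(-2) * 5^1*11^1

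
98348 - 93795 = 4553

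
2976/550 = 1488/275 = 5.41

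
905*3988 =3609140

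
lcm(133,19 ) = 133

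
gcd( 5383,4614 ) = 769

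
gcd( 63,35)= 7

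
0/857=0 = 0.00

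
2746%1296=154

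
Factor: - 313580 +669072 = 2^2*88873^1 = 355492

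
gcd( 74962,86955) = 1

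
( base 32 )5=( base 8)5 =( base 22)5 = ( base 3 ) 12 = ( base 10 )5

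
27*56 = 1512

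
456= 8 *57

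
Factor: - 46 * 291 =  - 2^1*3^1*23^1 * 97^1 = - 13386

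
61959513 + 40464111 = 102423624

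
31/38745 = 31/38745 = 0.00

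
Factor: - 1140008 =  - 2^3*142501^1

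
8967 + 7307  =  16274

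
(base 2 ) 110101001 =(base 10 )425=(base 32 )D9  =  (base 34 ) ch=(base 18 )15B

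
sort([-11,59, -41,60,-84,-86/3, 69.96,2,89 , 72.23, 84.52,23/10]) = [-84,-41,-86/3,  -  11,2,23/10, 59,60,69.96,72.23, 84.52,89]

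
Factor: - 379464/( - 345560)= 291/265 = 3^1*5^(  -  1)*53^( - 1)*97^1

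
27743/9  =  27743/9 = 3082.56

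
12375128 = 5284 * 2342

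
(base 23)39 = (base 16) 4E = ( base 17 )4A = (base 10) 78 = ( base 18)46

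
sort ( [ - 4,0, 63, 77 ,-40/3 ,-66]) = [ - 66 , - 40/3 ,-4, 0, 63, 77 ]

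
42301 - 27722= 14579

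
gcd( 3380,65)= 65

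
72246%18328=17262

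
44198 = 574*77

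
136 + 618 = 754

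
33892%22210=11682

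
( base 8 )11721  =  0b1001111010001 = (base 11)38A2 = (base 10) 5073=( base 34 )4d7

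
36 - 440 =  - 404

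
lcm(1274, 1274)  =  1274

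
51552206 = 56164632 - 4612426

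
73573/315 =73573/315= 233.57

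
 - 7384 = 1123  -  8507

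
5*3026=15130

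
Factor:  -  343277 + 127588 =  - 215689  =  - 215689^1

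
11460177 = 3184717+8275460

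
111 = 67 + 44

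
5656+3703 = 9359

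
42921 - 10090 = 32831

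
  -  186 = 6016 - 6202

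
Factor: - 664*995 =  - 660680  =  - 2^3*5^1*83^1*199^1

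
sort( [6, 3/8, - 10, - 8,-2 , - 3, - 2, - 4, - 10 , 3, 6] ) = [ - 10, - 10, - 8, - 4, - 3,  -  2, - 2,3/8,3,  6,6]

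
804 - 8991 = -8187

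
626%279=68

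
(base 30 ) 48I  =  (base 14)1598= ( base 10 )3858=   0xf12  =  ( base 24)6GI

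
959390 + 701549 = 1660939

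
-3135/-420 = 209/28=7.46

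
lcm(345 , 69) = 345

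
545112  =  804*678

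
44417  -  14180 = 30237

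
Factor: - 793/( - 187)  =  11^( - 1 )* 13^1*17^ ( - 1 )*61^1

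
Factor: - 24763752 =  - 2^3*3^3 * 13^1 *8819^1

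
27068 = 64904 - 37836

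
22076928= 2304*9582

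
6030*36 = 217080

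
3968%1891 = 186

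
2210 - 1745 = 465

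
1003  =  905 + 98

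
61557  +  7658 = 69215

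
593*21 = 12453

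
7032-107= 6925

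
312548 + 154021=466569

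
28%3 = 1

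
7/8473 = 7/8473 =0.00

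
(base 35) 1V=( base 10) 66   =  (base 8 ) 102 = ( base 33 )20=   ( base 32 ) 22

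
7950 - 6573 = 1377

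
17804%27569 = 17804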